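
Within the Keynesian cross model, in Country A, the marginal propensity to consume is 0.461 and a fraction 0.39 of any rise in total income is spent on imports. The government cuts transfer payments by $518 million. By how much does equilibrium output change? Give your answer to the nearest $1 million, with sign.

−$257 million

The transfer change shifts disposable income by −$518 million, so first-round consumption changes by c·ΔTR = 0.461 × (−$518 million) = −$238.798 million.
Expenditure multiplier = 1/(1 − c + m) = 1/(1 − 0.461 + 0.39) = 1/0.929 ≈ 1.076.
The transfer multiplier is c × k ≈ 0.496, so ΔY = k × (c·ΔTR) = (−$238.798 million) / 0.929 ≈ −$257 million.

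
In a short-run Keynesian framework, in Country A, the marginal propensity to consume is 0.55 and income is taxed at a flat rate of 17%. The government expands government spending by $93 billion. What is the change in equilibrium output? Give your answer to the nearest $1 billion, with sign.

Expenditure multiplier = 1/(1 − c(1−t)) = 1/(1 − 0.55×0.83) = 1/0.5435 ≈ 1.84.
ΔY = k × ΔG = (+$93 billion) / 0.5435 ≈ +$171 billion.

+$171 billion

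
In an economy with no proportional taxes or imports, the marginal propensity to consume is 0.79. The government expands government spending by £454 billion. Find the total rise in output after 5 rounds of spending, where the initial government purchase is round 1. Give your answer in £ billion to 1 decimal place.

Round 1 adds ΔG = £454 billion; each later round is MPC = 0.79 times the previous.
After 5 rounds: 454 + 358.66 + 283.3414 + 223.839706 + 176.83336774 = ΔG·(1 − c^5)/(1 − c) = 454 × (1 − 0.3077056399)/0.21 ≈ £1,496.7 billion.

£1,496.7 billion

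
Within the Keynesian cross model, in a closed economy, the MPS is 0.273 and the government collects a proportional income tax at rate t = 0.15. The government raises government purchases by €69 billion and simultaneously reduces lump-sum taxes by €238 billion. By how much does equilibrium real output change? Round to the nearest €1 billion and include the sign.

+€633 billion

MPC = 1 − MPS = 1 − 0.273 = 0.727.
Expenditure multiplier = 1/(1 − c(1−t)) = 1/(1 − 0.727×0.85) = 1/0.38205 ≈ 2.617.
ΔG contributes k·ΔG = (+€69 billion) / 0.38205 ≈ +€180.6 billion.
ΔT of −€238 billion changes first-round spending by −c·ΔT = +€173.026 billion, contributing k·(−c·ΔT) = (+€173.026 billion) / 0.38205 ≈ +€452.9 billion.
Net ΔY = k(ΔG − c·ΔT) = (+€242.026 billion) / 0.38205 ≈ +€633 billion.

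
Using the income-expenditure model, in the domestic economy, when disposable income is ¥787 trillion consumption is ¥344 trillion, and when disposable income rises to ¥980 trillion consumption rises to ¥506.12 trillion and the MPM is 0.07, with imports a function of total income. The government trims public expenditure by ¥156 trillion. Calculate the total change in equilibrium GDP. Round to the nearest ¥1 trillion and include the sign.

MPC = ΔC/ΔYd = (506.12 − 344)/(980 − 787) = 162.12/193 = 0.84.
Expenditure multiplier = 1/(1 − c + m) = 1/(1 − 0.84 + 0.07) = 1/0.23 ≈ 4.348.
ΔY = k × ΔG = (−¥156 trillion) / 0.23 ≈ −¥678 trillion.

−¥678 trillion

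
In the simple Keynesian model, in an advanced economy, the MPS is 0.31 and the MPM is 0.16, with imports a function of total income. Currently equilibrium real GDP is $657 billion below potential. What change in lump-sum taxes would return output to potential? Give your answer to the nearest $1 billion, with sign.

MPC = 1 − MPS = 1 − 0.31 = 0.69.
Spending multiplier = 1/(1 − c + m) = 1/(1 − 0.69 + 0.16) = 1/0.47 ≈ 2.128.
Tax multiplier = −c·k = −0.69/0.47 ≈ −1.468. Need ΔY = +$657 billion, so ΔT = ΔY/(−c·k) = −(+$657 billion) × 0.47 / 0.69 ≈ −$448 billion.
The government should cut lump-sum taxes by $448 billion.

−$448 billion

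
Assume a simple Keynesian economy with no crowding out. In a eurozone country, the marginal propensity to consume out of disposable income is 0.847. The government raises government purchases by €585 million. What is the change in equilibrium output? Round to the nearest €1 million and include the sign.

Spending multiplier = 1/(1 − MPC) = 1/(1 − 0.847) = 1/0.153 ≈ 6.536.
ΔY = k × ΔG = (+€585 million) / 0.153 ≈ +€3,824 million.

+€3,824 million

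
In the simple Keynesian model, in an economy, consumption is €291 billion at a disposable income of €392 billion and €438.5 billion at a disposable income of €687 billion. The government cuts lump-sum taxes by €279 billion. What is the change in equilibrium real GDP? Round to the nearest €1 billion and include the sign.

+€279 billion

MPC = ΔC/ΔYd = (438.5 − 291)/(687 − 392) = 147.5/295 = 0.5.
A lump-sum tax change of −€279 billion shifts disposable income by +€279 billion; first-round consumption changes by −c × ΔT = −0.5 × (−€279 billion) = +€139.5 billion.
Expenditure multiplier = 1/(1 − MPC) = 1/(1 − 0.5) = 1/0.5 = 2.
The tax multiplier is −c × k = −1, so ΔY = k × (−c·ΔT) = (+€139.5 billion) / 0.5 = +€279 billion.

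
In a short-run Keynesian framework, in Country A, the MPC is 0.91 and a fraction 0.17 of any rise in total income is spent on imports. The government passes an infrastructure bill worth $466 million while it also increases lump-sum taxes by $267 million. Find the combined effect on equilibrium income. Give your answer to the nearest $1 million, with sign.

+$858 million

Expenditure multiplier = 1/(1 − c + m) = 1/(1 − 0.91 + 0.17) = 1/0.26 ≈ 3.846.
ΔG contributes k·ΔG = (+$466 million) / 0.26 ≈ +$1,792.3 million.
ΔT of +$267 million changes first-round spending by −c·ΔT = −$242.97 million, contributing k·(−c·ΔT) = (−$242.97 million) / 0.26 = −$934.5 million.
Net ΔY = k(ΔG − c·ΔT) = (+$223.03 million) / 0.26 ≈ +$858 million.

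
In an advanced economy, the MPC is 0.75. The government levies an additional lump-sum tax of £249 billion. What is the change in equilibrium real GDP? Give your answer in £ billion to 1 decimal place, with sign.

A lump-sum tax change of +£249 billion shifts disposable income by −£249 billion; first-round consumption changes by −c × ΔT = −0.75 × (+£249 billion) = −£186.75 billion.
Expenditure multiplier = 1/(1 − MPC) = 1/(1 − 0.75) = 1/0.25 = 4.
The tax multiplier is −c × k = −3, so ΔY = k × (−c·ΔT) = (−£186.75 billion) / 0.25 = −£747 billion.

−£747.0 billion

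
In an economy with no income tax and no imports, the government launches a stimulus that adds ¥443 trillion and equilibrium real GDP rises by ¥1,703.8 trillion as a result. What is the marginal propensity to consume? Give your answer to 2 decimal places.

Implied spending multiplier k = ΔY/ΔG = 1,703.8/443 ≈ 3.846.
Since k = 1/(1 − MPC), MPC = 1 − 1/k = 1 − ΔG/ΔY = 1 − 443/1,703.8 ≈ 0.74.

0.74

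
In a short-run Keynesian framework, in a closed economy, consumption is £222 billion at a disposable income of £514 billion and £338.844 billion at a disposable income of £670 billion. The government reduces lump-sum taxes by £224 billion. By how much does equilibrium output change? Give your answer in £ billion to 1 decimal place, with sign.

MPC = ΔC/ΔYd = (338.844 − 222)/(670 − 514) = 116.844/156 = 0.749.
A lump-sum tax change of −£224 billion shifts disposable income by +£224 billion; first-round consumption changes by −c × ΔT = −0.749 × (−£224 billion) = +£167.776 billion.
Expenditure multiplier = 1/(1 − MPC) = 1/(1 − 0.749) = 1/0.251 ≈ 3.984.
The tax multiplier is −c × k ≈ −2.984, so ΔY = k × (−c·ΔT) = (+£167.776 billion) / 0.251 ≈ +£668.4 billion.

+£668.4 billion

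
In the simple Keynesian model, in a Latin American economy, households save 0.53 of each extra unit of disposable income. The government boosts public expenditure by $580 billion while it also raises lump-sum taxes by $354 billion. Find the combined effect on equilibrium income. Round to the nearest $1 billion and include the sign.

MPC = 1 − MPS = 1 − 0.53 = 0.47.
Expenditure multiplier = 1/(1 − MPC) = 1/(1 − 0.47) = 1/0.53 ≈ 1.887.
ΔG contributes k·ΔG = (+$580 billion) / 0.53 ≈ +$1,094.3 billion.
ΔT of +$354 billion changes first-round spending by −c·ΔT = −$166.38 billion, contributing k·(−c·ΔT) = (−$166.38 billion) / 0.53 ≈ −$313.9 billion.
Net ΔY = k(ΔG − c·ΔT) = (+$413.62 billion) / 0.53 ≈ +$780 billion.

+$780 billion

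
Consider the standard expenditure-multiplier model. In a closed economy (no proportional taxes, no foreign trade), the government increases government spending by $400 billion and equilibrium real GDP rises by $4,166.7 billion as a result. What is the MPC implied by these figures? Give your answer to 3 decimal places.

Implied spending multiplier k = ΔY/ΔG = 4,166.7/400 ≈ 10.4168.
Since k = 1/(1 − MPC), MPC = 1 − 1/k = 1 − ΔG/ΔY = 1 − 400/4,166.7 ≈ 0.904.

0.904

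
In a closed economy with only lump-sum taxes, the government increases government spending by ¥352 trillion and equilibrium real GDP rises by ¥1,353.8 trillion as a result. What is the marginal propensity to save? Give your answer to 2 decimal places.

0.26

Implied spending multiplier k = ΔY/ΔG = 1,353.8/352 ≈ 3.846.
Since k = 1/(1 − MPC), MPC = 1 − 1/k = 1 − ΔG/ΔY = 1 − 352/1,353.8 ≈ 0.74.
MPS = 1 − MPC = 0.26.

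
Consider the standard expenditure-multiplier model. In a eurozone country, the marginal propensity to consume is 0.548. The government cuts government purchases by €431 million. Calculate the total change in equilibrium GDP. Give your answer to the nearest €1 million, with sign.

Government-spending multiplier = 1/(1 − MPC) = 1/(1 − 0.548) = 1/0.452 ≈ 2.212.
ΔY = k × ΔG = (−€431 million) / 0.452 ≈ −€954 million.

−€954 million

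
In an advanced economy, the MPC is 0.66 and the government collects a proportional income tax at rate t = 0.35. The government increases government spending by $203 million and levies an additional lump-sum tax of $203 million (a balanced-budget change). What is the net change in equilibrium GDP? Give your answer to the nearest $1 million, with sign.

+$121 million

Expenditure multiplier = 1/(1 − c(1−t)) = 1/(1 − 0.66×0.65) = 1/0.571 ≈ 1.751.
ΔG contributes k·ΔG = (+$203 million) / 0.571 ≈ +$355.5 million.
ΔT of +$203 million changes first-round spending by −c·ΔT = −$133.98 million, contributing k·(−c·ΔT) = (−$133.98 million) / 0.571 ≈ −$234.6 million.
Net ΔY = k(ΔG − c·ΔT) = (+$69.02 million) / 0.571 ≈ +$121 million.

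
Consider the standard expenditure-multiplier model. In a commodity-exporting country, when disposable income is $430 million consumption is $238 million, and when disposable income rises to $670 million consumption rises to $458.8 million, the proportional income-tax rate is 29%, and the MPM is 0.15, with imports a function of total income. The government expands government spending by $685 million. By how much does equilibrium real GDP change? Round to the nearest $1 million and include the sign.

+$1,379 million

MPC = ΔC/ΔYd = (458.8 − 238)/(670 − 430) = 220.8/240 = 0.92.
Government-spending multiplier = 1/(1 − c(1−t) + m) = 1/(1 − 0.92×0.71 + 0.15) = 1/0.4968 ≈ 2.013.
ΔY = k × ΔG = (+$685 million) / 0.4968 ≈ +$1,379 million.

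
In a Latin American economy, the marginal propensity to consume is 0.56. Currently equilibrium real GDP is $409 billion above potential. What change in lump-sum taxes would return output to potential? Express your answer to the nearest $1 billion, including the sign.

Spending multiplier = 1/(1 − MPC) = 1/(1 − 0.56) = 1/0.44 ≈ 2.273.
Tax multiplier = −c·k = −0.56/0.44 ≈ −1.273. Need ΔY = −$409 billion, so ΔT = ΔY/(−c·k) = −(−$409 billion) × 0.44 / 0.56 ≈ +$321 billion.
The government should raise lump-sum taxes by $321 billion.

+$321 billion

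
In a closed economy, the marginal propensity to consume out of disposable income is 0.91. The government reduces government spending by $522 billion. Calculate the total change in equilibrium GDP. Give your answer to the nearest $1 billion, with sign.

−$5,800 billion

Government-spending multiplier = 1/(1 − MPC) = 1/(1 − 0.91) = 1/0.09 ≈ 11.111.
ΔY = k × ΔG = (−$522 billion) / 0.09 = −$5,800 billion.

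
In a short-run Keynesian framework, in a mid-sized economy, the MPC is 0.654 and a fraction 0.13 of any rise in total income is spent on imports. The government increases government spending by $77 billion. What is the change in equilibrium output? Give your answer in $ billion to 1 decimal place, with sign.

+$161.8 billion

Expenditure multiplier = 1/(1 − c + m) = 1/(1 − 0.654 + 0.13) = 1/0.476 ≈ 2.101.
ΔY = k × ΔG = (+$77 billion) / 0.476 ≈ +$161.8 billion.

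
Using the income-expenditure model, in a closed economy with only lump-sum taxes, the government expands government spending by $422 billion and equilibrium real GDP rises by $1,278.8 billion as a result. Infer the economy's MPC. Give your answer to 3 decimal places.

0.670

Implied spending multiplier k = ΔY/ΔG = 1,278.8/422 ≈ 3.0303.
Since k = 1/(1 − MPC), MPC = 1 − 1/k = 1 − ΔG/ΔY = 1 − 422/1,278.8 ≈ 0.670.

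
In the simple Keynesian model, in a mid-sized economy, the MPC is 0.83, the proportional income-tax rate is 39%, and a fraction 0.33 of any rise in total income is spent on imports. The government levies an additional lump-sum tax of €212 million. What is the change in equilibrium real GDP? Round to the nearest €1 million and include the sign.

−€214 million

A lump-sum tax change of +€212 million shifts disposable income by −€212 million; first-round consumption changes by −c × ΔT = −0.83 × (+€212 million) = −€175.96 million.
Expenditure multiplier = 1/(1 − c(1−t) + m) = 1/(1 − 0.83×0.61 + 0.33) = 1/0.8237 ≈ 1.214.
The tax multiplier is −c × k ≈ −1.008, so ΔY = k × (−c·ΔT) = (−€175.96 million) / 0.8237 ≈ −€214 million.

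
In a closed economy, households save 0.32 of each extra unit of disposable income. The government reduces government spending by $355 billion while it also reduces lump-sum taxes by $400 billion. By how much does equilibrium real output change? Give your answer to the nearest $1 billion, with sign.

MPC = 1 − MPS = 1 − 0.32 = 0.68.
Expenditure multiplier = 1/(1 − MPC) = 1/(1 − 0.68) = 1/0.32 = 3.125.
ΔG contributes k·ΔG = (−$355 billion) / 0.32 ≈ −$1,109.4 billion.
ΔT of −$400 billion changes first-round spending by −c·ΔT = +$272 billion, contributing k·(−c·ΔT) = (+$272 billion) / 0.32 = +$850 billion.
Net ΔY = k(ΔG − c·ΔT) = (−$83 billion) / 0.32 ≈ −$259 billion.

−$259 billion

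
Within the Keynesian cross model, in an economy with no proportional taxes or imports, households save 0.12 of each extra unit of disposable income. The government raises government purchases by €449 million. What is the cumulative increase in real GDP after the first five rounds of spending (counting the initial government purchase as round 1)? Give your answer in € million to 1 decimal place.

€1,767.1 million

MPC = 1 − MPS = 1 − 0.12 = 0.88.
Round 1 adds ΔG = €449 million; each later round is MPC = 0.88 times the previous.
After 5 rounds: 449 + 395.12 + 347.7056 + 305.980928 + 269.26321664 = ΔG·(1 − c^5)/(1 − c) = 449 × (1 − 0.5277319168)/0.12 ≈ €1,767.1 million.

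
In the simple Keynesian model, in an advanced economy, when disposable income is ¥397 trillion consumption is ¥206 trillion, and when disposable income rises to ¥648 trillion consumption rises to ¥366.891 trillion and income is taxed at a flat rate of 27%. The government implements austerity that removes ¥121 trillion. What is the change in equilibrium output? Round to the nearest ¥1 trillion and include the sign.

MPC = ΔC/ΔYd = (366.891 − 206)/(648 − 397) = 160.891/251 = 0.641.
Expenditure multiplier = 1/(1 − c(1−t)) = 1/(1 − 0.641×0.73) = 1/0.53207 ≈ 1.879.
ΔY = k × ΔG = (−¥121 trillion) / 0.53207 ≈ −¥227 trillion.

−¥227 trillion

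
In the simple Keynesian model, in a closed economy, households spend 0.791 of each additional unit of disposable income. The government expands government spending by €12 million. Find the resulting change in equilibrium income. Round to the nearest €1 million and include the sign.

Spending multiplier = 1/(1 − MPC) = 1/(1 − 0.791) = 1/0.209 ≈ 4.785.
ΔY = k × ΔG = (+€12 million) / 0.209 ≈ +€57 million.

+€57 million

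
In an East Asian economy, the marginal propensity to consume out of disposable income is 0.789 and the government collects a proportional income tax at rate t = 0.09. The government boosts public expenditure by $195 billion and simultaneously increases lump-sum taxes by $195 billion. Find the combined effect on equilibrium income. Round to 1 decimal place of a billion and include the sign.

Expenditure multiplier = 1/(1 − c(1−t)) = 1/(1 − 0.789×0.91) = 1/0.28201 ≈ 3.546.
ΔG contributes k·ΔG = (+$195 billion) / 0.28201 ≈ +$691.5 billion.
ΔT of +$195 billion changes first-round spending by −c·ΔT = −$153.855 billion, contributing k·(−c·ΔT) = (−$153.855 billion) / 0.28201 ≈ −$545.6 billion.
Net ΔY = k(ΔG − c·ΔT) = (+$41.145 billion) / 0.28201 ≈ +$145.9 billion.

+$145.9 billion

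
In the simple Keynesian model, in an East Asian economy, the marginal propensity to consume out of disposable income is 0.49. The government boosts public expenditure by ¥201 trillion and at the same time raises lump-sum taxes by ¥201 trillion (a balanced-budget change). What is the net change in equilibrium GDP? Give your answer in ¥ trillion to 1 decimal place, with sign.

Expenditure multiplier = 1/(1 − MPC) = 1/(1 − 0.49) = 1/0.51 ≈ 1.961.
ΔG contributes k·ΔG = (+¥201 trillion) / 0.51 ≈ +¥394.1 trillion.
ΔT of +¥201 trillion changes first-round spending by −c·ΔT = −¥98.49 trillion, contributing k·(−c·ΔT) = (−¥98.49 trillion) / 0.51 ≈ −¥193.1 trillion.
With ΔG = ΔT and no other leakages, the balanced-budget multiplier is 1, so ΔY = ΔG = +¥201 trillion.

+¥201.0 trillion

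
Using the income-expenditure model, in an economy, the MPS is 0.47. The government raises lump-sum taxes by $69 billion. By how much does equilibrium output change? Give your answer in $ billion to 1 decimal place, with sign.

MPC = 1 − MPS = 1 − 0.47 = 0.53.
A lump-sum tax change of +$69 billion shifts disposable income by −$69 billion; first-round consumption changes by −c × ΔT = −0.53 × (+$69 billion) = −$36.57 billion.
Expenditure multiplier = 1/(1 − MPC) = 1/(1 − 0.53) = 1/0.47 ≈ 2.128.
The tax multiplier is −c × k ≈ −1.128, so ΔY = k × (−c·ΔT) = (−$36.57 billion) / 0.47 ≈ −$77.8 billion.

−$77.8 billion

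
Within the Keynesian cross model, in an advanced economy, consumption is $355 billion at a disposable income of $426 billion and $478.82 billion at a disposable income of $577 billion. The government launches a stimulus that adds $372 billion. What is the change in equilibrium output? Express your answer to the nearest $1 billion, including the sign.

+$2,067 billion

MPC = ΔC/ΔYd = (478.82 − 355)/(577 − 426) = 123.82/151 = 0.82.
Government-spending multiplier = 1/(1 − MPC) = 1/(1 − 0.82) = 1/0.18 ≈ 5.556.
ΔY = k × ΔG = (+$372 billion) / 0.18 ≈ +$2,067 billion.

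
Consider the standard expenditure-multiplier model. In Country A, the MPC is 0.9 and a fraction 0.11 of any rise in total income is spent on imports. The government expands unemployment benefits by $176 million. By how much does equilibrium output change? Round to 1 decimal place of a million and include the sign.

+$754.3 million

The transfer change shifts disposable income by +$176 million, so first-round consumption changes by c·ΔTR = 0.9 × (+$176 million) = +$158.4 million.
Expenditure multiplier = 1/(1 − c + m) = 1/(1 − 0.9 + 0.11) = 1/0.21 ≈ 4.762.
The transfer multiplier is c × k ≈ 4.286, so ΔY = k × (c·ΔTR) = (+$158.4 million) / 0.21 ≈ +$754.3 million.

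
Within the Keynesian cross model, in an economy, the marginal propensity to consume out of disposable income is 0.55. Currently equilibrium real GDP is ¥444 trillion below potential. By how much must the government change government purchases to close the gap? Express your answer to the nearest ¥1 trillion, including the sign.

Spending multiplier = 1/(1 − MPC) = 1/(1 − 0.55) = 1/0.45 ≈ 2.222.
Need ΔY = +¥444 trillion, so ΔG = ΔY/k = (+¥444 trillion) × 0.45 ≈ +¥200 trillion.
The government should increase government purchases by ¥200 trillion.

+¥200 trillion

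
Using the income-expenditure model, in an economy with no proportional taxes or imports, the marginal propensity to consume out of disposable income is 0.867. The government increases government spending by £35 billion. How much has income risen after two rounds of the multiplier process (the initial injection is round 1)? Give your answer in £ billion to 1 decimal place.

£65.3 billion

Round 1 adds ΔG = £35 billion; each later round is MPC = 0.867 times the previous.
After 2 rounds: 35 + 30.345 = ΔG·(1 − c^2)/(1 − c) = 35 × (1 − 0.751689)/0.133 ≈ £65.3 billion.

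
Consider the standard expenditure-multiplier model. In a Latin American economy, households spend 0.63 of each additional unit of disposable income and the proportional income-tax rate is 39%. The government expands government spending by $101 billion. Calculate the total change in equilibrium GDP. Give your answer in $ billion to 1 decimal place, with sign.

+$164.0 billion

Expenditure multiplier = 1/(1 − c(1−t)) = 1/(1 − 0.63×0.61) = 1/0.6157 ≈ 1.624.
ΔY = k × ΔG = (+$101 billion) / 0.6157 ≈ +$164 billion.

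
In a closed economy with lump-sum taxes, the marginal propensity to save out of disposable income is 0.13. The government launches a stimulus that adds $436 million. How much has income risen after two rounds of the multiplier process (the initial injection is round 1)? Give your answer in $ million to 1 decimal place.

MPC = 1 − MPS = 1 − 0.13 = 0.87.
Round 1 adds ΔG = $436 million; each later round is MPC = 0.87 times the previous.
After 2 rounds: 436 + 379.32 = ΔG·(1 − c^2)/(1 − c) = 436 × (1 − 0.7569)/0.13 ≈ $815.3 million.

$815.3 million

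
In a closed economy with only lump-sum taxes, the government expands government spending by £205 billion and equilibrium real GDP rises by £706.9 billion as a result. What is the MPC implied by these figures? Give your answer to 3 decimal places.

Implied spending multiplier k = ΔY/ΔG = 706.9/205 ≈ 3.4483.
Since k = 1/(1 − MPC), MPC = 1 − 1/k = 1 − ΔG/ΔY = 1 − 205/706.9 ≈ 0.710.

0.710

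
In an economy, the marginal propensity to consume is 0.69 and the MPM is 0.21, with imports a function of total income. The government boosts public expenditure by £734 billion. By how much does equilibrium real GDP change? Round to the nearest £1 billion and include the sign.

Expenditure multiplier = 1/(1 − c + m) = 1/(1 − 0.69 + 0.21) = 1/0.52 ≈ 1.923.
ΔY = k × ΔG = (+£734 billion) / 0.52 ≈ +£1,412 billion.

+£1,412 billion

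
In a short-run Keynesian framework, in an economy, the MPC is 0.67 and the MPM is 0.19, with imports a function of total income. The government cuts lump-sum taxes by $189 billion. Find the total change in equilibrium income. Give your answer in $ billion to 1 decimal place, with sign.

+$243.5 billion

A lump-sum tax change of −$189 billion shifts disposable income by +$189 billion; first-round consumption changes by −c × ΔT = −0.67 × (−$189 billion) = +$126.63 billion.
Expenditure multiplier = 1/(1 − c + m) = 1/(1 − 0.67 + 0.19) = 1/0.52 ≈ 1.923.
The tax multiplier is −c × k ≈ −1.288, so ΔY = k × (−c·ΔT) = (+$126.63 billion) / 0.52 ≈ +$243.5 billion.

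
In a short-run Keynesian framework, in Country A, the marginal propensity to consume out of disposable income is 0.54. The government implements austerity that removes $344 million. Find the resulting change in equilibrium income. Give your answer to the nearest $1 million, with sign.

Expenditure multiplier = 1/(1 − MPC) = 1/(1 − 0.54) = 1/0.46 ≈ 2.174.
ΔY = k × ΔG = (−$344 million) / 0.46 ≈ −$748 million.

−$748 million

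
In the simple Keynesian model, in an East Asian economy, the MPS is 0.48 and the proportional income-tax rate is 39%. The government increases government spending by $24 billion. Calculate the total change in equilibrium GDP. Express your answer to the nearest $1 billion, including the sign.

+$35 billion

MPC = 1 − MPS = 1 − 0.48 = 0.52.
Expenditure multiplier = 1/(1 − c(1−t)) = 1/(1 − 0.52×0.61) = 1/0.6828 ≈ 1.465.
ΔY = k × ΔG = (+$24 billion) / 0.6828 ≈ +$35 billion.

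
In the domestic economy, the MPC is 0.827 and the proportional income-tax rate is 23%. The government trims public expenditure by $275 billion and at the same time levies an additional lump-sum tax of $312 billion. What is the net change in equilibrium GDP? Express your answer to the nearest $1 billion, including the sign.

Expenditure multiplier = 1/(1 − c(1−t)) = 1/(1 − 0.827×0.77) = 1/0.36321 ≈ 2.753.
ΔG contributes k·ΔG = (−$275 billion) / 0.36321 ≈ −$757.1 billion.
ΔT of +$312 billion changes first-round spending by −c·ΔT = −$258.024 billion, contributing k·(−c·ΔT) = (−$258.024 billion) / 0.36321 ≈ −$710.4 billion.
Net ΔY = k(ΔG − c·ΔT) = (−$533.024 billion) / 0.36321 ≈ −$1,468 billion.

−$1,468 billion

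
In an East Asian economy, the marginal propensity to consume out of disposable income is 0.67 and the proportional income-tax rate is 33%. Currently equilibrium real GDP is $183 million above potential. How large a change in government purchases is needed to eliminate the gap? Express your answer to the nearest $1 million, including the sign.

Spending multiplier = 1/(1 − c(1−t)) = 1/(1 − 0.67×0.67) = 1/0.5511 ≈ 1.815.
Need ΔY = −$183 million, so ΔG = ΔY/k = (−$183 million) × 0.5511 ≈ −$101 million.
The government should cut government purchases by $101 million.

−$101 million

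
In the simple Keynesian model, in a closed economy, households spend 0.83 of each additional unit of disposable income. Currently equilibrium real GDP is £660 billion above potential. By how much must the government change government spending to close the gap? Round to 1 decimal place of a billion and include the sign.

−£112.2 billion

Spending multiplier = 1/(1 − MPC) = 1/(1 − 0.83) = 1/0.17 ≈ 5.882.
Need ΔY = −£660 billion, so ΔG = ΔY/k = (−£660 billion) × 0.17 = −£112.2 billion.
The government should cut government spending by £112.2 billion.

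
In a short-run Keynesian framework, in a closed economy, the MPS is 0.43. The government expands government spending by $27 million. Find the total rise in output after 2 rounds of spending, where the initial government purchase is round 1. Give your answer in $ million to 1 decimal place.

MPC = 1 − MPS = 1 − 0.43 = 0.57.
Round 1 adds ΔG = $27 million; each later round is MPC = 0.57 times the previous.
After 2 rounds: 27 + 15.39 = ΔG·(1 − c^2)/(1 − c) = 27 × (1 − 0.3249)/0.43 ≈ $42.4 million.

$42.4 million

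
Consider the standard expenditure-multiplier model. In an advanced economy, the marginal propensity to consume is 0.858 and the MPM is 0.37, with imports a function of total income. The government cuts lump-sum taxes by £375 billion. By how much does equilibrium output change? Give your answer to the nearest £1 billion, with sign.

A lump-sum tax change of −£375 billion shifts disposable income by +£375 billion; first-round consumption changes by −c × ΔT = −0.858 × (−£375 billion) = +£321.75 billion.
Expenditure multiplier = 1/(1 − c + m) = 1/(1 − 0.858 + 0.37) = 1/0.512 ≈ 1.953.
The tax multiplier is −c × k ≈ −1.676, so ΔY = k × (−c·ΔT) = (+£321.75 billion) / 0.512 ≈ +£628 billion.

+£628 billion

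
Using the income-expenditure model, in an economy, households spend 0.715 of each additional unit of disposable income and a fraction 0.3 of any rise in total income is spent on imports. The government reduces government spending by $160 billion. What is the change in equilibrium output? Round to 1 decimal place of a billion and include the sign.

Government-spending multiplier = 1/(1 − c + m) = 1/(1 − 0.715 + 0.3) = 1/0.585 ≈ 1.709.
ΔY = k × ΔG = (−$160 billion) / 0.585 ≈ −$273.5 billion.

−$273.5 billion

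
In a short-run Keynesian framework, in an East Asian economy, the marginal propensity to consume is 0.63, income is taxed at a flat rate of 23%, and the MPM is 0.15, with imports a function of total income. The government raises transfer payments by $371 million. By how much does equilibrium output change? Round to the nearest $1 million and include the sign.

The transfer change shifts disposable income by +$371 million, so first-round consumption changes by c·ΔTR = 0.63 × (+$371 million) = +$233.73 million.
Expenditure multiplier = 1/(1 − c(1−t) + m) = 1/(1 − 0.63×0.77 + 0.15) = 1/0.6649 ≈ 1.504.
The transfer multiplier is c × k ≈ 0.948, so ΔY = k × (c·ΔTR) = (+$233.73 million) / 0.6649 ≈ +$352 million.

+$352 million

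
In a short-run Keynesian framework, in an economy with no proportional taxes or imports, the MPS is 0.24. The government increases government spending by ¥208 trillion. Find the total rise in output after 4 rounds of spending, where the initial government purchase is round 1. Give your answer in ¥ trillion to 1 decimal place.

¥577.5 trillion

MPC = 1 − MPS = 1 − 0.24 = 0.76.
Round 1 adds ΔG = ¥208 trillion; each later round is MPC = 0.76 times the previous.
After 4 rounds: 208 + 158.08 + 120.1408 + 91.307008 = ΔG·(1 − c^4)/(1 − c) = 208 × (1 − 0.33362176)/0.24 ≈ ¥577.5 trillion.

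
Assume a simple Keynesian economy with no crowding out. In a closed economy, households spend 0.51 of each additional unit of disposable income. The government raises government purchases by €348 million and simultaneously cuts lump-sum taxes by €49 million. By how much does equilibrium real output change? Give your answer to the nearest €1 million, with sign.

+€761 million

Expenditure multiplier = 1/(1 − MPC) = 1/(1 − 0.51) = 1/0.49 ≈ 2.041.
ΔG contributes k·ΔG = (+€348 million) / 0.49 ≈ +€710.2 million.
ΔT of −€49 million changes first-round spending by −c·ΔT = +€24.99 million, contributing k·(−c·ΔT) = (+€24.99 million) / 0.49 = +€51 million.
Net ΔY = k(ΔG − c·ΔT) = (+€372.99 million) / 0.49 ≈ +€761 million.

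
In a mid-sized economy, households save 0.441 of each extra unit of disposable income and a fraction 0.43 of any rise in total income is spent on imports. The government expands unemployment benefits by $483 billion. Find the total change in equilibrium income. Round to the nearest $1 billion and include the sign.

+$310 billion

MPC = 1 − MPS = 1 − 0.441 = 0.559.
The transfer change shifts disposable income by +$483 billion, so first-round consumption changes by c·ΔTR = 0.559 × (+$483 billion) = +$269.997 billion.
Expenditure multiplier = 1/(1 − c + m) = 1/(1 − 0.559 + 0.43) = 1/0.871 ≈ 1.148.
The transfer multiplier is c × k ≈ 0.642, so ΔY = k × (c·ΔTR) = (+$269.997 billion) / 0.871 ≈ +$310 billion.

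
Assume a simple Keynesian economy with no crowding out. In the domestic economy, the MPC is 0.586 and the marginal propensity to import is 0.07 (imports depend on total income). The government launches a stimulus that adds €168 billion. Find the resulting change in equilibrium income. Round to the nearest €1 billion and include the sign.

+€347 billion

Government-spending multiplier = 1/(1 − c + m) = 1/(1 − 0.586 + 0.07) = 1/0.484 ≈ 2.066.
ΔY = k × ΔG = (+€168 billion) / 0.484 ≈ +€347 billion.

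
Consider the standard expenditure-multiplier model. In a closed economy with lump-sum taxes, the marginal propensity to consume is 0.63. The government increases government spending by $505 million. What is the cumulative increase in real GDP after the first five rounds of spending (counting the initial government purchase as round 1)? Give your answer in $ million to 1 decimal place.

Round 1 adds ΔG = $505 million; each later round is MPC = 0.63 times the previous.
After 5 rounds: 505 + 318.15 + 200.4345 + 126.273735 + 79.55245305 = ΔG·(1 − c^5)/(1 − c) = 505 × (1 − 0.0992436543)/0.37 ≈ $1,229.4 million.

$1,229.4 million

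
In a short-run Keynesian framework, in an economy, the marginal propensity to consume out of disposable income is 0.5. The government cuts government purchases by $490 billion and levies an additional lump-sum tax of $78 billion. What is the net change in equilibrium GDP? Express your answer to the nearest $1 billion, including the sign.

Expenditure multiplier = 1/(1 − MPC) = 1/(1 − 0.5) = 1/0.5 = 2.
ΔG contributes k·ΔG = (−$490 billion) / 0.5 = −$980 billion.
ΔT of +$78 billion changes first-round spending by −c·ΔT = −$39 billion, contributing k·(−c·ΔT) = (−$39 billion) / 0.5 = −$78 billion.
Net ΔY = k(ΔG − c·ΔT) = (−$529 billion) / 0.5 = −$1,058 billion.

−$1,058 billion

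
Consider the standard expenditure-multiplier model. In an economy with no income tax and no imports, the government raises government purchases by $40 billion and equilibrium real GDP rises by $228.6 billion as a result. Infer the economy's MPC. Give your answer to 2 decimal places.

Implied spending multiplier k = ΔY/ΔG = 228.6/40 = 5.715.
Since k = 1/(1 − MPC), MPC = 1 − 1/k = 1 − ΔG/ΔY = 1 − 40/228.6 ≈ 0.83.

0.83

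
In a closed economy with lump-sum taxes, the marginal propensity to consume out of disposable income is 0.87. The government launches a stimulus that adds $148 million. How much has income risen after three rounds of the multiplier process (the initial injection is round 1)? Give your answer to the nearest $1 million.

Round 1 adds ΔG = $148 million; each later round is MPC = 0.87 times the previous.
After 3 rounds: 148 + 128.76 + 112.0212 = ΔG·(1 − c^3)/(1 − c) = 148 × (1 − 0.658503)/0.13 ≈ $389 million.

$389 million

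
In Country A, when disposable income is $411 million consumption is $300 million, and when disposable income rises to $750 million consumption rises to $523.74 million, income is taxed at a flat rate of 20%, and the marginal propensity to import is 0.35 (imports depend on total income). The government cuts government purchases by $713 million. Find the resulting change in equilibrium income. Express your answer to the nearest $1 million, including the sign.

−$867 million

MPC = ΔC/ΔYd = (523.74 − 300)/(750 − 411) = 223.74/339 = 0.66.
Expenditure multiplier = 1/(1 − c(1−t) + m) = 1/(1 − 0.66×0.8 + 0.35) = 1/0.822 ≈ 1.217.
ΔY = k × ΔG = (−$713 million) / 0.822 ≈ −$867 million.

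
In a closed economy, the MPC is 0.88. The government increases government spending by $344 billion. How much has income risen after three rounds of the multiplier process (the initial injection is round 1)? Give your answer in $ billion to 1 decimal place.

Round 1 adds ΔG = $344 billion; each later round is MPC = 0.88 times the previous.
After 3 rounds: 344 + 302.72 + 266.3936 = ΔG·(1 − c^3)/(1 − c) = 344 × (1 − 0.681472)/0.12 ≈ $913.1 billion.

$913.1 billion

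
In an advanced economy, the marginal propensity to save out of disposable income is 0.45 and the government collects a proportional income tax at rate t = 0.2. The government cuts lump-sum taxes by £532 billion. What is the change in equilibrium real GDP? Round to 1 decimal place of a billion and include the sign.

+£522.5 billion

MPC = 1 − MPS = 1 − 0.45 = 0.55.
A lump-sum tax change of −£532 billion shifts disposable income by +£532 billion; first-round consumption changes by −c × ΔT = −0.55 × (−£532 billion) = +£292.6 billion.
Expenditure multiplier = 1/(1 − c(1−t)) = 1/(1 − 0.55×0.8) = 1/0.56 ≈ 1.786.
The tax multiplier is −c × k ≈ −0.982, so ΔY = k × (−c·ΔT) = (+£292.6 billion) / 0.56 = +£522.5 billion.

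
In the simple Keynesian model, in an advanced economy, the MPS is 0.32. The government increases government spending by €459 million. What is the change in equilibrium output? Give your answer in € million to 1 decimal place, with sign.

+€1,434.4 million

MPC = 1 − MPS = 1 − 0.32 = 0.68.
Government-spending multiplier = 1/(1 − MPC) = 1/(1 − 0.68) = 1/0.32 = 3.125.
ΔY = k × ΔG = (+€459 million) / 0.32 ≈ +€1,434.4 million.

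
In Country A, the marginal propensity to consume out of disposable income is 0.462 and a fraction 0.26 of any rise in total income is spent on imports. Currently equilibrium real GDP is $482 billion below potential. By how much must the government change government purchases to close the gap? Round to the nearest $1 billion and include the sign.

Spending multiplier = 1/(1 − c + m) = 1/(1 − 0.462 + 0.26) = 1/0.798 ≈ 1.253.
Need ΔY = +$482 billion, so ΔG = ΔY/k = (+$482 billion) × 0.798 ≈ +$385 billion.
The government should increase government purchases by $385 billion.

+$385 billion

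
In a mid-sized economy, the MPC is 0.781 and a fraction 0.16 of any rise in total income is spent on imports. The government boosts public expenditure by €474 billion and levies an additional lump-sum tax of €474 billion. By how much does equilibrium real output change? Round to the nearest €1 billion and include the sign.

+€274 billion

Expenditure multiplier = 1/(1 − c + m) = 1/(1 − 0.781 + 0.16) = 1/0.379 ≈ 2.639.
ΔG contributes k·ΔG = (+€474 billion) / 0.379 ≈ +€1,250.7 billion.
ΔT of +€474 billion changes first-round spending by −c·ΔT = −€370.194 billion, contributing k·(−c·ΔT) = (−€370.194 billion) / 0.379 ≈ −€976.8 billion.
Net ΔY = k(ΔG − c·ΔT) = (+€103.806 billion) / 0.379 ≈ +€274 billion.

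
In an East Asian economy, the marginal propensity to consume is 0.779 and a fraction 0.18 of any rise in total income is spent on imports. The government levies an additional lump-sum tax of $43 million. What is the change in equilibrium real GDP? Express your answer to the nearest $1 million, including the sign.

−$84 million

A lump-sum tax change of +$43 million shifts disposable income by −$43 million; first-round consumption changes by −c × ΔT = −0.779 × (+$43 million) = −$33.497 million.
Expenditure multiplier = 1/(1 − c + m) = 1/(1 − 0.779 + 0.18) = 1/0.401 ≈ 2.494.
The tax multiplier is −c × k ≈ −1.943, so ΔY = k × (−c·ΔT) = (−$33.497 million) / 0.401 ≈ −$84 million.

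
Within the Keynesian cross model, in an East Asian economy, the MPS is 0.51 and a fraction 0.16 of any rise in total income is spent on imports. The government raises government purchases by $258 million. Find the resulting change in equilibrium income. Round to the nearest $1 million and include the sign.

MPC = 1 − MPS = 1 − 0.51 = 0.49.
Expenditure multiplier = 1/(1 − c + m) = 1/(1 − 0.49 + 0.16) = 1/0.67 ≈ 1.493.
ΔY = k × ΔG = (+$258 million) / 0.67 ≈ +$385 million.

+$385 million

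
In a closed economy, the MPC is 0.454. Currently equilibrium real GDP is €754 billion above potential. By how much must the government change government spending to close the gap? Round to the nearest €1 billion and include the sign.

−€412 billion

Spending multiplier = 1/(1 − MPC) = 1/(1 − 0.454) = 1/0.546 ≈ 1.832.
Need ΔY = −€754 billion, so ΔG = ΔY/k = (−€754 billion) × 0.546 ≈ −€412 billion.
The government should cut government spending by €412 billion.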